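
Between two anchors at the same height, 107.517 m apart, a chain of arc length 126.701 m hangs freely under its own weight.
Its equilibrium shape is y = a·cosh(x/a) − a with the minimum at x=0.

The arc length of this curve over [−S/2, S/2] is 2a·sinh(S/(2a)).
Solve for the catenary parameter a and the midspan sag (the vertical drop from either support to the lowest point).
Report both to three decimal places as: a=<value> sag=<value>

a=53.294 sag=29.492

seed: a₀ = √(S³/(24(L−S))) = √(107.517³/(24·19.184)) = 51.956574
iter 1: u=1.034681  f(a)=+1.053e+00  f'(a)=-8.206e-01  a ← 51.956574 − (+1.053e+00/-8.206e-01) = 53.240329
iter 2: u=1.009733  f(a)=+4.031e-02  f'(a)=-7.589e-01  a ← 53.240329 − (+4.031e-02/-7.589e-01) = 53.293443
iter 3: u=1.008726  f(a)=+6.421e-05  f'(a)=-7.565e-01  a ← 53.293443 − (+6.421e-05/-7.565e-01) = 53.293528
iter 4: u=1.008725  f(a)=+1.636e-10  f'(a)=-7.565e-01  a ← 53.293528 − (+1.636e-10/-7.565e-01) = 53.293528
iter 5: u=1.008725  f(a)=-1.421e-14  f'(a)=-7.565e-01  a ← 53.293528 − (-1.421e-14/-7.565e-01) = 53.293528
converged: |Δa| < 1e-12 after 5 iterations
sag = a·(cosh(S/(2a)) − 1) = 53.293528·(cosh(1.008725) − 1) = 29.492256
T_max/T_min = cosh(S/(2a)) = 1.553393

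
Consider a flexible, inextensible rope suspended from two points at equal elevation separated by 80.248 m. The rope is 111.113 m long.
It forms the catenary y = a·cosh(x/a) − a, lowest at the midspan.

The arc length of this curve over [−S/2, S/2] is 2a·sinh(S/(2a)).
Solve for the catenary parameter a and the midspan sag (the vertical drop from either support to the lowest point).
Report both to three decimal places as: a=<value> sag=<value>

a=27.819 sag=34.313

seed: a₀ = √(S³/(24(L−S))) = √(80.248³/(24·30.865)) = 26.412686
iter 1: u=1.519119  f(a)=+3.763e+00  f'(a)=-2.923e+00  a ← 26.412686 − (+3.763e+00/-2.923e+00) = 27.700277
iter 2: u=1.448505  f(a)=+2.927e-01  f'(a)=-2.484e+00  a ← 27.700277 − (+2.927e-01/-2.484e+00) = 27.818095
iter 3: u=1.442371  f(a)=+2.101e-03  f'(a)=-2.449e+00  a ← 27.818095 − (+2.101e-03/-2.449e+00) = 27.818953
iter 4: u=1.442326  f(a)=+1.099e-07  f'(a)=-2.449e+00  a ← 27.818953 − (+1.099e-07/-2.449e+00) = 27.818953
iter 5: u=1.442326  f(a)=-1.421e-14  f'(a)=-2.449e+00  a ← 27.818953 − (-1.421e-14/-2.449e+00) = 27.818953
converged: |Δa| < 1e-12 after 5 iterations
sag = a·(cosh(S/(2a)) − 1) = 27.818953·(cosh(1.442326) − 1) = 34.313316
T_max/T_min = cosh(S/(2a)) = 2.233451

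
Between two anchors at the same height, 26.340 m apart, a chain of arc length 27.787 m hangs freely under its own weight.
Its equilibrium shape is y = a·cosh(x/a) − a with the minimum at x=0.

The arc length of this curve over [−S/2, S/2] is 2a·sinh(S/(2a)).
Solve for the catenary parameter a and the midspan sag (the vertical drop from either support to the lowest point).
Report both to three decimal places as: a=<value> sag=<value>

a=23.126 sag=3.853

seed: a₀ = √(S³/(24(L−S))) = √(26.340³/(24·1.447)) = 22.939491
iter 1: u=0.574119  f(a)=+2.404e-02  f'(a)=-1.304e-01  a ← 22.939491 − (+2.404e-02/-1.304e-01) = 23.123861
iter 2: u=0.569542  f(a)=+2.929e-04  f'(a)=-1.272e-01  a ← 23.123861 − (+2.929e-04/-1.272e-01) = 23.126163
iter 3: u=0.569485  f(a)=+4.466e-08  f'(a)=-1.272e-01  a ← 23.126163 − (+4.466e-08/-1.272e-01) = 23.126163
iter 4: u=0.569485  f(a)=+0.000e+00  f'(a)=-1.272e-01  a ← 23.126163 − (+0.000e+00/-1.272e-01) = 23.126163
converged: |Δa| < 1e-12 after 4 iterations
sag = a·(cosh(S/(2a)) − 1) = 23.126163·(cosh(0.569485) − 1) = 3.852509
T_max/T_min = cosh(S/(2a)) = 1.166587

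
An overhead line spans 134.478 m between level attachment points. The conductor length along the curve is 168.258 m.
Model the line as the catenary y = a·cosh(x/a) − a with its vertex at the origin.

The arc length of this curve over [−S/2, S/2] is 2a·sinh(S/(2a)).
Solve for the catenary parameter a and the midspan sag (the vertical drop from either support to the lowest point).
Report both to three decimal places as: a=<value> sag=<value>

seed: a₀ = √(S³/(24(L−S))) = √(134.478³/(24·33.780)) = 54.769833
iter 1: u=1.227665  f(a)=+2.639e+00  f'(a)=-1.430e+00  a ← 54.769833 − (+2.639e+00/-1.430e+00) = 56.615555
iter 2: u=1.187642  f(a)=+1.393e-01  f'(a)=-1.282e+00  a ← 56.615555 − (+1.393e-01/-1.282e+00) = 56.724148
iter 3: u=1.185368  f(a)=+4.357e-04  f'(a)=-1.274e+00  a ← 56.724148 − (+4.357e-04/-1.274e+00) = 56.724490
iter 4: u=1.185361  f(a)=+4.294e-09  f'(a)=-1.274e+00  a ← 56.724490 − (+4.294e-09/-1.274e+00) = 56.724490
iter 5: u=1.185361  f(a)=+0.000e+00  f'(a)=-1.274e+00  a ← 56.724490 − (+0.000e+00/-1.274e+00) = 56.724490
converged: |Δa| < 1e-12 after 5 iterations
sag = a·(cosh(S/(2a)) − 1) = 56.724490·(cosh(1.185361) − 1) = 44.741546
T_max/T_min = cosh(S/(2a)) = 1.788752

a=56.724 sag=44.742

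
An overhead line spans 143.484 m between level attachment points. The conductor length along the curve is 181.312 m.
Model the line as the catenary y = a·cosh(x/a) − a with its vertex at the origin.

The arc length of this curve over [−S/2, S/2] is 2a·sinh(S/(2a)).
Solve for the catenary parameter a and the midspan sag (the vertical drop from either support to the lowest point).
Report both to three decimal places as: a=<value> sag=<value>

a=59.173 sag=49.086

seed: a₀ = √(S³/(24(L−S))) = √(143.484³/(24·37.828)) = 57.041758
iter 1: u=1.257710  f(a)=+3.107e+00  f'(a)=-1.548e+00  a ← 57.041758 − (+3.107e+00/-1.548e+00) = 59.048478
iter 2: u=1.214968  f(a)=+1.715e-01  f'(a)=-1.382e+00  a ← 59.048478 − (+1.715e-01/-1.382e+00) = 59.172593
iter 3: u=1.212419  f(a)=+5.899e-04  f'(a)=-1.372e+00  a ← 59.172593 − (+5.899e-04/-1.372e+00) = 59.173023
iter 4: u=1.212411  f(a)=+7.035e-09  f'(a)=-1.372e+00  a ← 59.173023 − (+7.035e-09/-1.372e+00) = 59.173023
iter 5: u=1.212411  f(a)=-2.842e-14  f'(a)=-1.372e+00  a ← 59.173023 − (-2.842e-14/-1.372e+00) = 59.173023
converged: |Δa| < 1e-12 after 5 iterations
sag = a·(cosh(S/(2a)) − 1) = 59.173023·(cosh(1.212411) − 1) = 49.085727
T_max/T_min = cosh(S/(2a)) = 1.829529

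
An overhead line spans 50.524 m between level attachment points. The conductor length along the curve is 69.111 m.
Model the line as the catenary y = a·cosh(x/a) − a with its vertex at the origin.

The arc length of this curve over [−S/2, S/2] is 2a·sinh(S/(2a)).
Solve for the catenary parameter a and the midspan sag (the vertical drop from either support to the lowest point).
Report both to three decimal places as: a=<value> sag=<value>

a=17.872 sag=21.032

seed: a₀ = √(S³/(24(L−S))) = √(50.524³/(24·18.587)) = 17.003421
iter 1: u=1.485701  f(a)=+2.163e+00  f'(a)=-2.708e+00  a ← 17.003421 − (+2.163e+00/-2.708e+00) = 17.801856
iter 2: u=1.419066  f(a)=+1.617e-01  f'(a)=-2.317e+00  a ← 17.801856 − (+1.617e-01/-2.317e+00) = 17.871612
iter 3: u=1.413527  f(a)=+1.065e-03  f'(a)=-2.287e+00  a ← 17.871612 − (+1.065e-03/-2.287e+00) = 17.872077
iter 4: u=1.413490  f(a)=+4.684e-08  f'(a)=-2.287e+00  a ← 17.872077 − (+4.684e-08/-2.287e+00) = 17.872077
iter 5: u=1.413490  f(a)=+0.000e+00  f'(a)=-2.287e+00  a ← 17.872077 − (+0.000e+00/-2.287e+00) = 17.872077
converged: |Δa| < 1e-12 after 5 iterations
sag = a·(cosh(S/(2a)) − 1) = 17.872077·(cosh(1.413490) − 1) = 21.031569
T_max/T_min = cosh(S/(2a)) = 2.176784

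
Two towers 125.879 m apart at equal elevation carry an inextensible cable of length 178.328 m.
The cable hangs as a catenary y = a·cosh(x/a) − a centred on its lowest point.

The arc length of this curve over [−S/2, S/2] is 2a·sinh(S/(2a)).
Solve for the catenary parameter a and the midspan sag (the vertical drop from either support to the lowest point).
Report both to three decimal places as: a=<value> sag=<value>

seed: a₀ = √(S³/(24(L−S))) = √(125.879³/(24·52.449)) = 39.806656
iter 1: u=1.581130  f(a)=+6.960e+00  f'(a)=-3.356e+00  a ← 39.806656 − (+6.960e+00/-3.356e+00) = 41.880847
iter 2: u=1.502823  f(a)=+5.810e-01  f'(a)=-2.817e+00  a ← 41.880847 − (+5.810e-01/-2.817e+00) = 42.087118
iter 3: u=1.495458  f(a)=+4.864e-03  f'(a)=-2.770e+00  a ← 42.087118 − (+4.864e-03/-2.770e+00) = 42.088874
iter 4: u=1.495395  f(a)=+3.471e-07  f'(a)=-2.769e+00  a ← 42.088874 − (+3.471e-07/-2.769e+00) = 42.088874
iter 5: u=1.495395  f(a)=+2.842e-14  f'(a)=-2.769e+00  a ← 42.088874 − (+2.842e-14/-2.769e+00) = 42.088874
converged: |Δa| < 1e-12 after 5 iterations
sag = a·(cosh(S/(2a)) − 1) = 42.088874·(cosh(1.495395) − 1) = 56.509768
T_max/T_min = cosh(S/(2a)) = 2.342630

a=42.089 sag=56.510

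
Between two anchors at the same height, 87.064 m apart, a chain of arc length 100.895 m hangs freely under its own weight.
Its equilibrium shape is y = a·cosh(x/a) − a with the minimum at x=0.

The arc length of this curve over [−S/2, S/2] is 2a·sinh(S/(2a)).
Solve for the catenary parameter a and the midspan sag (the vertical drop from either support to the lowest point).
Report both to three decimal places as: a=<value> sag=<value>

a=45.615 sag=22.397

seed: a₀ = √(S³/(24(L−S))) = √(87.064³/(24·13.831)) = 44.588772
iter 1: u=0.976300  f(a)=+6.743e-01  f'(a)=-6.816e-01  a ← 44.588772 − (+6.743e-01/-6.816e-01) = 45.578143
iter 2: u=0.955107  f(a)=+2.310e-02  f'(a)=-6.356e-01  a ← 45.578143 − (+2.310e-02/-6.356e-01) = 45.614482
iter 3: u=0.954346  f(a)=+2.923e-05  f'(a)=-6.340e-01  a ← 45.614482 − (+2.923e-05/-6.340e-01) = 45.614528
iter 4: u=0.954345  f(a)=+4.694e-11  f'(a)=-6.340e-01  a ← 45.614528 − (+4.694e-11/-6.340e-01) = 45.614528
iter 5: u=0.954345  f(a)=-1.421e-14  f'(a)=-6.340e-01  a ← 45.614528 − (-1.421e-14/-6.340e-01) = 45.614528
converged: |Δa| < 1e-12 after 5 iterations
sag = a·(cosh(S/(2a)) − 1) = 45.614528·(cosh(0.954345) − 1) = 22.397496
T_max/T_min = cosh(S/(2a)) = 1.491017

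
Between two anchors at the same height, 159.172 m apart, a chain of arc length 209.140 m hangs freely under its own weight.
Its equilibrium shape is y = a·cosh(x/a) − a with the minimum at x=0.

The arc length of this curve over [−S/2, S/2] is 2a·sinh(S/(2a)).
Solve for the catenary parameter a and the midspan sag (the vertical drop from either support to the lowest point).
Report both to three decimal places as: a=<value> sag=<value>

seed: a₀ = √(S³/(24(L−S))) = √(159.172³/(24·49.968)) = 57.989372
iter 1: u=1.372424  f(a)=+4.923e+00  f'(a)=-2.071e+00  a ← 57.989372 − (+4.923e+00/-2.071e+00) = 60.366748
iter 2: u=1.318375  f(a)=+3.189e-01  f'(a)=-1.810e+00  a ← 60.366748 − (+3.189e-01/-1.810e+00) = 60.542915
iter 3: u=1.314539  f(a)=+1.543e-03  f'(a)=-1.793e+00  a ← 60.542915 − (+1.543e-03/-1.793e+00) = 60.543776
iter 4: u=1.314520  f(a)=+3.654e-08  f'(a)=-1.793e+00  a ← 60.543776 − (+3.654e-08/-1.793e+00) = 60.543776
iter 5: u=1.314520  f(a)=+2.842e-14  f'(a)=-1.793e+00  a ← 60.543776 − (+2.842e-14/-1.793e+00) = 60.543776
converged: |Δa| < 1e-12 after 5 iterations
sag = a·(cosh(S/(2a)) − 1) = 60.543776·(cosh(1.314520) − 1) = 60.288479
T_max/T_min = cosh(S/(2a)) = 1.995783

a=60.544 sag=60.288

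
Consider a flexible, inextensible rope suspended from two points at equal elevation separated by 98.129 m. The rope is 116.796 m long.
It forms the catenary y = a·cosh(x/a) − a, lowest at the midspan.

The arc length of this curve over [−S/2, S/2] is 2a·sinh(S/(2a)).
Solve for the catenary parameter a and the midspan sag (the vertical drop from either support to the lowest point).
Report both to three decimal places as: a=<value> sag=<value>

a=47.182 sag=27.894

seed: a₀ = √(S³/(24(L−S))) = √(98.129³/(24·18.667)) = 45.925424
iter 1: u=1.068352  f(a)=+1.095e+00  f'(a)=-9.096e-01  a ← 45.925424 − (+1.095e+00/-9.096e-01) = 47.128971
iter 2: u=1.041069  f(a)=+4.451e-02  f'(a)=-8.370e-01  a ← 47.128971 − (+4.451e-02/-8.370e-01) = 47.182150
iter 3: u=1.039895  f(a)=+8.049e-05  f'(a)=-8.339e-01  a ← 47.182150 − (+8.049e-05/-8.339e-01) = 47.182247
iter 4: u=1.039893  f(a)=+2.643e-10  f'(a)=-8.339e-01  a ← 47.182247 − (+2.643e-10/-8.339e-01) = 47.182247
iter 5: u=1.039893  f(a)=+0.000e+00  f'(a)=-8.339e-01  a ← 47.182247 − (+0.000e+00/-8.339e-01) = 47.182247
converged: |Δa| < 1e-12 after 5 iterations
sag = a·(cosh(S/(2a)) − 1) = 47.182247·(cosh(1.039893) − 1) = 27.894320
T_max/T_min = cosh(S/(2a)) = 1.591204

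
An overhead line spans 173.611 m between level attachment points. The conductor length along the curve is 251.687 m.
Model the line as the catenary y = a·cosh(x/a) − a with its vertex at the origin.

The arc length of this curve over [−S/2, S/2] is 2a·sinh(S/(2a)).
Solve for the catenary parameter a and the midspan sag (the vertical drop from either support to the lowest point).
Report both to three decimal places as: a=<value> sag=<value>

seed: a₀ = √(S³/(24(L−S))) = √(173.611³/(24·78.076)) = 52.844703
iter 1: u=1.642653  f(a)=+1.124e+01  f'(a)=-3.833e+00  a ← 52.844703 − (+1.124e+01/-3.833e+00) = 55.776153
iter 2: u=1.556319  f(a)=+1.003e+00  f'(a)=-3.177e+00  a ← 55.776153 − (+1.003e+00/-3.177e+00) = 56.091797
iter 3: u=1.547561  f(a)=+9.714e-03  f'(a)=-3.116e+00  a ← 56.091797 − (+9.714e-03/-3.116e+00) = 56.094916
iter 4: u=1.547475  f(a)=+9.313e-07  f'(a)=-3.115e+00  a ← 56.094916 − (+9.313e-07/-3.115e+00) = 56.094916
iter 5: u=1.547475  f(a)=-5.684e-14  f'(a)=-3.115e+00  a ← 56.094916 − (-5.684e-14/-3.115e+00) = 56.094916
converged: |Δa| < 1e-12 after 5 iterations
sag = a·(cosh(S/(2a)) − 1) = 56.094916·(cosh(1.547475) − 1) = 81.684713
T_max/T_min = cosh(S/(2a)) = 2.456187

a=56.095 sag=81.685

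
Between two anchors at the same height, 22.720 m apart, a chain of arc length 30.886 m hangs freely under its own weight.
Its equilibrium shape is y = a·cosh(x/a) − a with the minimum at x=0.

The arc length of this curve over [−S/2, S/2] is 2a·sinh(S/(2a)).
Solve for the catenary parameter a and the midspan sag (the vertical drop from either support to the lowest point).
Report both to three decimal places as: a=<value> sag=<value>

seed: a₀ = √(S³/(24(L−S))) = √(22.720³/(24·8.166)) = 7.735746
iter 1: u=1.468507  f(a)=+9.271e-01  f'(a)=-2.603e+00  a ← 7.735746 − (+9.271e-01/-2.603e+00) = 8.091906
iter 2: u=1.403872  f(a)=+6.787e-02  f'(a)=-2.235e+00  a ← 8.091906 − (+6.787e-02/-2.235e+00) = 8.122278
iter 3: u=1.398622  f(a)=+4.273e-04  f'(a)=-2.207e+00  a ← 8.122278 − (+4.273e-04/-2.207e+00) = 8.122472
iter 4: u=1.398589  f(a)=+1.717e-08  f'(a)=-2.206e+00  a ← 8.122472 − (+1.717e-08/-2.206e+00) = 8.122472
iter 5: u=1.398589  f(a)=-3.553e-15  f'(a)=-2.206e+00  a ← 8.122472 − (-3.553e-15/-2.206e+00) = 8.122472
converged: |Δa| < 1e-12 after 5 iterations
sag = a·(cosh(S/(2a)) − 1) = 8.122472·(cosh(1.398589) − 1) = 9.326333
T_max/T_min = cosh(S/(2a)) = 2.148214

a=8.122 sag=9.326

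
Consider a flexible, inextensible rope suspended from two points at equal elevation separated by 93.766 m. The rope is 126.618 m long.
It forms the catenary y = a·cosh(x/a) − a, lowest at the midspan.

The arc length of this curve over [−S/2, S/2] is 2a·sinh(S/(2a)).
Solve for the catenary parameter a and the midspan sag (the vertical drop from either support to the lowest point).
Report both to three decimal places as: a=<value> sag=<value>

seed: a₀ = √(S³/(24(L−S))) = √(93.766³/(24·32.852)) = 32.335647
iter 1: u=1.449886  f(a)=+3.631e+00  f'(a)=-2.492e+00  a ← 32.335647 − (+3.631e+00/-2.492e+00) = 33.792455
iter 2: u=1.387381  f(a)=+2.598e-01  f'(a)=-2.147e+00  a ← 33.792455 − (+2.598e-01/-2.147e+00) = 33.913438
iter 3: u=1.382431  f(a)=+1.557e-03  f'(a)=-2.122e+00  a ← 33.913438 − (+1.557e-03/-2.122e+00) = 33.914172
iter 4: u=1.382401  f(a)=+5.662e-08  f'(a)=-2.122e+00  a ← 33.914172 − (+5.662e-08/-2.122e+00) = 33.914172
iter 5: u=1.382401  f(a)=-1.421e-14  f'(a)=-2.122e+00  a ← 33.914172 − (-1.421e-14/-2.122e+00) = 33.914172
converged: |Δa| < 1e-12 after 5 iterations
sag = a·(cosh(S/(2a)) − 1) = 33.914172·(cosh(1.382401) − 1) = 37.906442
T_max/T_min = cosh(S/(2a)) = 2.117717

a=33.914 sag=37.906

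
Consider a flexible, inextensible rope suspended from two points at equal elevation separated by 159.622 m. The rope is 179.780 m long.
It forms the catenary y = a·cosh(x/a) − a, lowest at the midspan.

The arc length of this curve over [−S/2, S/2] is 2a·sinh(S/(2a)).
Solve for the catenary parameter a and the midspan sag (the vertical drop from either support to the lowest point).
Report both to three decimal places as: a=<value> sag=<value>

seed: a₀ = √(S³/(24(L−S))) = √(159.622³/(24·20.158)) = 91.687426
iter 1: u=0.870468  f(a)=+7.776e-01  f'(a)=-4.739e-01  a ← 91.687426 − (+7.776e-01/-4.739e-01) = 93.328181
iter 2: u=0.855165  f(a)=+2.136e-02  f'(a)=-4.482e-01  a ← 93.328181 − (+2.136e-02/-4.482e-01) = 93.375846
iter 3: u=0.854729  f(a)=+1.714e-05  f'(a)=-4.475e-01  a ← 93.375846 − (+1.714e-05/-4.475e-01) = 93.375885
iter 4: u=0.854728  f(a)=+1.106e-11  f'(a)=-4.475e-01  a ← 93.375885 − (+1.106e-11/-4.475e-01) = 93.375885
converged: |Δa| < 1e-12 after 4 iterations
sag = a·(cosh(S/(2a)) − 1) = 93.375885·(cosh(0.854728) − 1) = 36.236105
T_max/T_min = cosh(S/(2a)) = 1.388067

a=93.376 sag=36.236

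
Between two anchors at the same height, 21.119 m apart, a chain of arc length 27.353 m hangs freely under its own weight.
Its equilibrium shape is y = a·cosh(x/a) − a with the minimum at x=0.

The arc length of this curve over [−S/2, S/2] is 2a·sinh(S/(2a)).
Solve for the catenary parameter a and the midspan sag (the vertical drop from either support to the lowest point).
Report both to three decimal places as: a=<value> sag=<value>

a=8.264 sag=7.715

seed: a₀ = √(S³/(24(L−S))) = √(21.119³/(24·6.234)) = 7.934526
iter 1: u=1.330829  f(a)=+5.759e-01  f'(a)=-1.868e+00  a ← 7.934526 − (+5.759e-01/-1.868e+00) = 8.242856
iter 2: u=1.281049  f(a)=+3.527e-02  f'(a)=-1.645e+00  a ← 8.242856 − (+3.527e-02/-1.645e+00) = 8.264292
iter 3: u=1.277726  f(a)=+1.514e-04  f'(a)=-1.631e+00  a ← 8.264292 − (+1.514e-04/-1.631e+00) = 8.264384
iter 4: u=1.277712  f(a)=+2.815e-09  f'(a)=-1.631e+00  a ← 8.264384 − (+2.815e-09/-1.631e+00) = 8.264384
iter 5: u=1.277712  f(a)=+1.066e-14  f'(a)=-1.631e+00  a ← 8.264384 − (+1.066e-14/-1.631e+00) = 8.264384
converged: |Δa| < 1e-12 after 5 iterations
sag = a·(cosh(S/(2a)) − 1) = 8.264384·(cosh(1.277712) − 1) = 7.715187
T_max/T_min = cosh(S/(2a)) = 1.933546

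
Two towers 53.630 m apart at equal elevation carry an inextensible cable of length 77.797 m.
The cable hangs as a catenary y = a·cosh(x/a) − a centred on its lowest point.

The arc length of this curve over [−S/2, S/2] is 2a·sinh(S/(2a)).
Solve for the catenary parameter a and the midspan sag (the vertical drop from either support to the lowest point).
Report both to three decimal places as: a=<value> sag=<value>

a=17.313 sag=25.265

seed: a₀ = √(S³/(24(L−S))) = √(53.630³/(24·24.167)) = 16.307775
iter 1: u=1.644308  f(a)=+3.485e+00  f'(a)=-3.847e+00  a ← 16.307775 − (+3.485e+00/-3.847e+00) = 17.213898
iter 2: u=1.557753  f(a)=+3.116e-01  f'(a)=-3.187e+00  a ← 17.213898 − (+3.116e-01/-3.187e+00) = 17.311670
iter 3: u=1.548955  f(a)=+3.030e-03  f'(a)=-3.125e+00  a ← 17.311670 − (+3.030e-03/-3.125e+00) = 17.312640
iter 4: u=1.548868  f(a)=+2.928e-07  f'(a)=-3.125e+00  a ← 17.312640 − (+2.928e-07/-3.125e+00) = 17.312640
iter 5: u=1.548868  f(a)=+2.842e-14  f'(a)=-3.125e+00  a ← 17.312640 − (+2.842e-14/-3.125e+00) = 17.312640
converged: |Δa| < 1e-12 after 5 iterations
sag = a·(cosh(S/(2a)) − 1) = 17.312640·(cosh(1.548868) − 1) = 25.264594
T_max/T_min = cosh(S/(2a)) = 2.459315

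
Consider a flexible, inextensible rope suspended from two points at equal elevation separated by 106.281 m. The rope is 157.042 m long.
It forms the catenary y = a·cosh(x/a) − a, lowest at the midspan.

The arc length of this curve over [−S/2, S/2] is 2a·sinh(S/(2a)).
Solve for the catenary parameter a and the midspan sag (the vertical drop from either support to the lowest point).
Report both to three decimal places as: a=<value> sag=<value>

seed: a₀ = √(S³/(24(L−S))) = √(106.281³/(24·50.761)) = 31.391549
iter 1: u=1.692828  f(a)=+7.790e+00  f'(a)=-4.261e+00  a ← 31.391549 − (+7.790e+00/-4.261e+00) = 33.219747
iter 2: u=1.599666  f(a)=+7.323e-01  f'(a)=-3.494e+00  a ← 33.219747 − (+7.323e-01/-3.494e+00) = 33.429335
iter 3: u=1.589637  f(a)=+7.956e-03  f'(a)=-3.419e+00  a ← 33.429335 − (+7.956e-03/-3.419e+00) = 33.431663
iter 4: u=1.589526  f(a)=+9.616e-07  f'(a)=-3.418e+00  a ← 33.431663 − (+9.616e-07/-3.418e+00) = 33.431663
iter 5: u=1.589526  f(a)=-2.842e-14  f'(a)=-3.418e+00  a ← 33.431663 − (-2.842e-14/-3.418e+00) = 33.431663
converged: |Δa| < 1e-12 after 5 iterations
sag = a·(cosh(S/(2a)) − 1) = 33.431663·(cosh(1.589526) − 1) = 51.910141
T_max/T_min = cosh(S/(2a)) = 2.552724

a=33.432 sag=51.910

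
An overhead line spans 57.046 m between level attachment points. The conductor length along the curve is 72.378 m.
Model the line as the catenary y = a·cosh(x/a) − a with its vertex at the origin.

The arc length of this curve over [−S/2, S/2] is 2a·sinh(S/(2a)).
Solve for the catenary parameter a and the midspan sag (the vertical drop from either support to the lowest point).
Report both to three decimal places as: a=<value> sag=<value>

seed: a₀ = √(S³/(24(L−S))) = √(57.046³/(24·15.332)) = 22.461190
iter 1: u=1.269879  f(a)=+1.285e+00  f'(a)=-1.598e+00  a ← 22.461190 − (+1.285e+00/-1.598e+00) = 23.264960
iter 2: u=1.226007  f(a)=+7.218e-02  f'(a)=-1.423e+00  a ← 23.264960 − (+7.218e-02/-1.423e+00) = 23.315672
iter 3: u=1.223340  f(a)=+2.579e-04  f'(a)=-1.413e+00  a ← 23.315672 − (+2.579e-04/-1.413e+00) = 23.315855
iter 4: u=1.223331  f(a)=+3.317e-09  f'(a)=-1.413e+00  a ← 23.315855 − (+3.317e-09/-1.413e+00) = 23.315855
iter 5: u=1.223331  f(a)=+1.421e-14  f'(a)=-1.413e+00  a ← 23.315855 − (+1.421e-14/-1.413e+00) = 23.315855
converged: |Δa| < 1e-12 after 5 iterations
sag = a·(cosh(S/(2a)) − 1) = 23.315855·(cosh(1.223331) − 1) = 19.733800
T_max/T_min = cosh(S/(2a)) = 1.846368

a=23.316 sag=19.734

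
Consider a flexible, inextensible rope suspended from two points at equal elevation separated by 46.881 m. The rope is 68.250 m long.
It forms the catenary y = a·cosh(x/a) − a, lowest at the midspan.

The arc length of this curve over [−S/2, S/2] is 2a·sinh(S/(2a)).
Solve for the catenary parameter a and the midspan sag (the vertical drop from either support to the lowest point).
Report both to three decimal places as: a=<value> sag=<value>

seed: a₀ = √(S³/(24(L−S))) = √(46.881³/(24·21.369)) = 14.174168
iter 1: u=1.653748  f(a)=+3.120e+00  f'(a)=-3.925e+00  a ← 14.174168 − (+3.120e+00/-3.925e+00) = 14.969099
iter 2: u=1.565926  f(a)=+2.817e-01  f'(a)=-3.245e+00  a ← 14.969099 − (+2.817e-01/-3.245e+00) = 15.055903
iter 3: u=1.556898  f(a)=+2.800e-03  f'(a)=-3.181e+00  a ← 15.055903 − (+2.800e-03/-3.181e+00) = 15.056783
iter 4: u=1.556807  f(a)=+2.827e-07  f'(a)=-3.180e+00  a ← 15.056783 − (+2.827e-07/-3.180e+00) = 15.056783
iter 5: u=1.556807  f(a)=+1.421e-14  f'(a)=-3.180e+00  a ← 15.056783 − (+1.421e-14/-3.180e+00) = 15.056783
converged: |Δa| < 1e-12 after 5 iterations
sag = a·(cosh(S/(2a)) − 1) = 15.056783·(cosh(1.556807) − 1) = 22.242310
T_max/T_min = cosh(S/(2a)) = 2.477229

a=15.057 sag=22.242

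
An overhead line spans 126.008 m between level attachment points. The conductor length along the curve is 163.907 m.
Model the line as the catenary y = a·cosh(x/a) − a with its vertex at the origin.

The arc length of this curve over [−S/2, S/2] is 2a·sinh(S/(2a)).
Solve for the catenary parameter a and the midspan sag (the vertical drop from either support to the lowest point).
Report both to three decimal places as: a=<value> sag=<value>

a=48.885 sag=46.541

seed: a₀ = √(S³/(24(L−S))) = √(126.008³/(24·37.899)) = 46.900523
iter 1: u=1.343354  f(a)=+3.570e+00  f'(a)=-1.927e+00  a ← 46.900523 − (+3.570e+00/-1.927e+00) = 48.753076
iter 2: u=1.292308  f(a)=+2.224e-01  f'(a)=-1.694e+00  a ← 48.753076 − (+2.224e-01/-1.694e+00) = 48.884394
iter 3: u=1.288837  f(a)=+9.903e-04  f'(a)=-1.679e+00  a ← 48.884394 − (+9.903e-04/-1.679e+00) = 48.884984
iter 4: u=1.288821  f(a)=+1.982e-08  f'(a)=-1.679e+00  a ← 48.884984 − (+1.982e-08/-1.679e+00) = 48.884984
iter 5: u=1.288821  f(a)=+0.000e+00  f'(a)=-1.679e+00  a ← 48.884984 − (+0.000e+00/-1.679e+00) = 48.884984
converged: |Δa| < 1e-12 after 5 iterations
sag = a·(cosh(S/(2a)) − 1) = 48.884984·(cosh(1.288821) − 1) = 46.540997
T_max/T_min = cosh(S/(2a)) = 1.952051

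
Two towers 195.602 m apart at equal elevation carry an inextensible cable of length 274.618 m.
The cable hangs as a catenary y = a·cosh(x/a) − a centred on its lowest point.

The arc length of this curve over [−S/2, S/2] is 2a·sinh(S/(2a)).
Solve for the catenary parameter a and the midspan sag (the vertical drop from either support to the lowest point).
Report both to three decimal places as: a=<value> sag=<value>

a=66.320 sag=86.166

seed: a₀ = √(S³/(24(L−S))) = √(195.602³/(24·79.016)) = 62.819836
iter 1: u=1.556849  f(a)=+1.015e+01  f'(a)=-3.181e+00  a ← 62.819836 − (+1.015e+01/-3.181e+00) = 66.010281
iter 2: u=1.481603  f(a)=+8.243e-01  f'(a)=-2.683e+00  a ← 66.010281 − (+8.243e-01/-2.683e+00) = 66.317502
iter 3: u=1.474739  f(a)=+6.502e-03  f'(a)=-2.641e+00  a ← 66.317502 − (+6.502e-03/-2.641e+00) = 66.319964
iter 4: u=1.474684  f(a)=+4.115e-07  f'(a)=-2.641e+00  a ← 66.319964 − (+4.115e-07/-2.641e+00) = 66.319964
iter 5: u=1.474684  f(a)=-5.684e-14  f'(a)=-2.641e+00  a ← 66.319964 − (-5.684e-14/-2.641e+00) = 66.319964
converged: |Δa| < 1e-12 after 5 iterations
sag = a·(cosh(S/(2a)) − 1) = 66.319964·(cosh(1.474684) − 1) = 86.166426
T_max/T_min = cosh(S/(2a)) = 2.299253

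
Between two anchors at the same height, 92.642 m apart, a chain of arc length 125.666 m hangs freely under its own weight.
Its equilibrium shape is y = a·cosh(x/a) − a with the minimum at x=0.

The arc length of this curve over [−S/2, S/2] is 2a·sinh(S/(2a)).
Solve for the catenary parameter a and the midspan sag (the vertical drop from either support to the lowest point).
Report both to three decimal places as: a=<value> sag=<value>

a=33.244 sag=37.841

seed: a₀ = √(S³/(24(L−S))) = √(92.642³/(24·33.024)) = 31.673162
iter 1: u=1.462468  f(a)=+3.717e+00  f'(a)=-2.567e+00  a ← 31.673162 − (+3.717e+00/-2.567e+00) = 33.121255
iter 2: u=1.398528  f(a)=+2.701e-01  f'(a)=-2.206e+00  a ← 33.121255 − (+2.701e-01/-2.206e+00) = 33.243692
iter 3: u=1.393377  f(a)=+1.674e-03  f'(a)=-2.179e+00  a ← 33.243692 − (+1.674e-03/-2.179e+00) = 33.244460
iter 4: u=1.393345  f(a)=+6.512e-08  f'(a)=-2.179e+00  a ← 33.244460 − (+6.512e-08/-2.179e+00) = 33.244460
iter 5: u=1.393345  f(a)=+1.421e-14  f'(a)=-2.179e+00  a ← 33.244460 − (+1.421e-14/-2.179e+00) = 33.244460
converged: |Δa| < 1e-12 after 5 iterations
sag = a·(cosh(S/(2a)) − 1) = 33.244460·(cosh(1.393345) − 1) = 37.841263
T_max/T_min = cosh(S/(2a)) = 2.138273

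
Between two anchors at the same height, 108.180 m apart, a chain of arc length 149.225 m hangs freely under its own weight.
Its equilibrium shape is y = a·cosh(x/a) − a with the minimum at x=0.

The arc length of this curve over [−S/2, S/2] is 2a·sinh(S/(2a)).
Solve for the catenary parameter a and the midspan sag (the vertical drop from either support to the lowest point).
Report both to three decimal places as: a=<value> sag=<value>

seed: a₀ = √(S³/(24(L−S))) = √(108.180³/(24·41.045)) = 35.849633
iter 1: u=1.508802  f(a)=+4.933e+00  f'(a)=-2.855e+00  a ← 35.849633 − (+4.933e+00/-2.855e+00) = 37.577386
iter 2: u=1.439430  f(a)=+3.791e-01  f'(a)=-2.432e+00  a ← 37.577386 − (+3.791e-01/-2.432e+00) = 37.733254
iter 3: u=1.433484  f(a)=+2.650e-03  f'(a)=-2.398e+00  a ← 37.733254 − (+2.650e-03/-2.398e+00) = 37.734359
iter 4: u=1.433442  f(a)=+1.315e-07  f'(a)=-2.398e+00  a ← 37.734359 − (+1.315e-07/-2.398e+00) = 37.734359
iter 5: u=1.433442  f(a)=-2.842e-14  f'(a)=-2.398e+00  a ← 37.734359 − (-2.842e-14/-2.398e+00) = 37.734359
converged: |Δa| < 1e-12 after 5 iterations
sag = a·(cosh(S/(2a)) − 1) = 37.734359·(cosh(1.433442) − 1) = 45.877285
T_max/T_min = cosh(S/(2a)) = 2.215796

a=37.734 sag=45.877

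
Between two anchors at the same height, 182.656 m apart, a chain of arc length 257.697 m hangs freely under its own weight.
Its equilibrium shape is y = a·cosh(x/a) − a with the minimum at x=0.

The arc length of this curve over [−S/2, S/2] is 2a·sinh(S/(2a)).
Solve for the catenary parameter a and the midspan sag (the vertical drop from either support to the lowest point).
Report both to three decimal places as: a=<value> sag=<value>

seed: a₀ = √(S³/(24(L−S))) = √(182.656³/(24·75.041)) = 58.169588
iter 1: u=1.570030  f(a)=+9.811e+00  f'(a)=-3.275e+00  a ← 58.169588 − (+9.811e+00/-3.275e+00) = 61.165482
iter 2: u=1.493130  f(a)=+8.089e-01  f'(a)=-2.755e+00  a ← 61.165482 − (+8.089e-01/-2.755e+00) = 61.459076
iter 3: u=1.485997  f(a)=+6.590e-03  f'(a)=-2.710e+00  a ← 61.459076 − (+6.590e-03/-2.710e+00) = 61.461508
iter 4: u=1.485938  f(a)=+4.453e-07  f'(a)=-2.710e+00  a ← 61.461508 − (+4.453e-07/-2.710e+00) = 61.461508
iter 5: u=1.485938  f(a)=+5.684e-14  f'(a)=-2.710e+00  a ← 61.461508 − (+5.684e-14/-2.710e+00) = 61.461508
converged: |Δa| < 1e-12 after 5 iterations
sag = a·(cosh(S/(2a)) − 1) = 61.461508·(cosh(1.485938) − 1) = 81.295113
T_max/T_min = cosh(S/(2a)) = 2.322700

a=61.462 sag=81.295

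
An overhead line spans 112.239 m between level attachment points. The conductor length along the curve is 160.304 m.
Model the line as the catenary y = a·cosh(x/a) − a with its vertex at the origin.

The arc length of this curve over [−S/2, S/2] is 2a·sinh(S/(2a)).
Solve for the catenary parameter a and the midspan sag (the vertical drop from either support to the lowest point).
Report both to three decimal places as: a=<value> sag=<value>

seed: a₀ = √(S³/(24(L−S))) = √(112.239³/(24·48.065)) = 35.010280
iter 1: u=1.602943  f(a)=+6.567e+00  f'(a)=-3.519e+00  a ← 35.010280 − (+6.567e+00/-3.519e+00) = 36.876209
iter 2: u=1.521835  f(a)=+5.615e-01  f'(a)=-2.941e+00  a ← 36.876209 − (+5.615e-01/-2.941e+00) = 37.067140
iter 3: u=1.513996  f(a)=+4.954e-03  f'(a)=-2.889e+00  a ← 37.067140 − (+4.954e-03/-2.889e+00) = 37.068854
iter 4: u=1.513926  f(a)=+3.931e-07  f'(a)=-2.889e+00  a ← 37.068854 − (+3.931e-07/-2.889e+00) = 37.068854
iter 5: u=1.513926  f(a)=+0.000e+00  f'(a)=-2.889e+00  a ← 37.068854 − (+0.000e+00/-2.889e+00) = 37.068854
converged: |Δa| < 1e-12 after 5 iterations
sag = a·(cosh(S/(2a)) − 1) = 37.068854·(cosh(1.513926) − 1) = 51.239939
T_max/T_min = cosh(S/(2a)) = 2.382291

a=37.069 sag=51.240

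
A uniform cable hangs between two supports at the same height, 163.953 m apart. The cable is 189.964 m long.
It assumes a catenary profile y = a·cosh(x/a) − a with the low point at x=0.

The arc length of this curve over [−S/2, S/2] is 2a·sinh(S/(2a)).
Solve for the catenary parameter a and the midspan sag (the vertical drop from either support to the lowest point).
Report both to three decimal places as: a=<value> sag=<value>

seed: a₀ = √(S³/(24(L−S))) = √(163.953³/(24·26.011)) = 84.022366
iter 1: u=0.975651  f(a)=+1.266e+00  f'(a)=-6.801e-01  a ← 84.022366 − (+1.266e+00/-6.801e-01) = 85.884418
iter 2: u=0.954498  f(a)=+4.332e-02  f'(a)=-6.343e-01  a ← 85.884418 − (+4.332e-02/-6.343e-01) = 85.952716
iter 3: u=0.953739  f(a)=+5.468e-05  f'(a)=-6.327e-01  a ← 85.952716 − (+5.468e-05/-6.327e-01) = 85.952803
iter 4: u=0.953739  f(a)=+8.737e-11  f'(a)=-6.327e-01  a ← 85.952803 − (+8.737e-11/-6.327e-01) = 85.952803
iter 5: u=0.953739  f(a)=+0.000e+00  f'(a)=-6.327e-01  a ← 85.952803 − (+0.000e+00/-6.327e-01) = 85.952803
converged: |Δa| < 1e-12 after 5 iterations
sag = a·(cosh(S/(2a)) − 1) = 85.952803·(cosh(0.953739) − 1) = 42.146630
T_max/T_min = cosh(S/(2a)) = 1.490346

a=85.953 sag=42.147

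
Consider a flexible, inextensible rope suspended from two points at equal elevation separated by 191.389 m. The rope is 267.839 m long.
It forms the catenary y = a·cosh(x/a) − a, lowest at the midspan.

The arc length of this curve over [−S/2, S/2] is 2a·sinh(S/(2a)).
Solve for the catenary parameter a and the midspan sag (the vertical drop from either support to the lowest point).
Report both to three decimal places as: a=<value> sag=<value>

a=65.222 sag=83.736

seed: a₀ = √(S³/(24(L−S))) = √(191.389³/(24·76.450)) = 61.813181
iter 1: u=1.548124  f(a)=+9.702e+00  f'(a)=-3.119e+00  a ← 61.813181 − (+9.702e+00/-3.119e+00) = 64.923285
iter 2: u=1.473963  f(a)=+7.803e-01  f'(a)=-2.636e+00  a ← 64.923285 − (+7.803e-01/-2.636e+00) = 65.219287
iter 3: u=1.467273  f(a)=+6.023e-03  f'(a)=-2.596e+00  a ← 65.219287 − (+6.023e-03/-2.596e+00) = 65.221608
iter 4: u=1.467221  f(a)=+3.650e-07  f'(a)=-2.595e+00  a ← 65.221608 − (+3.650e-07/-2.595e+00) = 65.221608
iter 5: u=1.467221  f(a)=+5.684e-14  f'(a)=-2.595e+00  a ← 65.221608 − (+5.684e-14/-2.595e+00) = 65.221608
converged: |Δa| < 1e-12 after 5 iterations
sag = a·(cosh(S/(2a)) − 1) = 65.221608·(cosh(1.467221) − 1) = 83.735737
T_max/T_min = cosh(S/(2a)) = 2.283865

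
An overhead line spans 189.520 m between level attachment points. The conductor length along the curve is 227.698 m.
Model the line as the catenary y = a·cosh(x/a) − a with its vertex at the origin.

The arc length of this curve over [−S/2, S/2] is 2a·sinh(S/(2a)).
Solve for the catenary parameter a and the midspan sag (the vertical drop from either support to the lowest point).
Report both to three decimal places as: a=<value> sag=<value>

seed: a₀ = √(S³/(24(L−S))) = √(189.520³/(24·38.178)) = 86.192676
iter 1: u=1.099397  f(a)=+2.375e+00  f'(a)=-9.977e-01  a ← 86.192676 − (+2.375e+00/-9.977e-01) = 88.572971
iter 2: u=1.069852  f(a)=+1.019e-01  f'(a)=-9.137e-01  a ← 88.572971 − (+1.019e-01/-9.137e-01) = 88.684525
iter 3: u=1.068507  f(a)=+2.064e-04  f'(a)=-9.100e-01  a ← 88.684525 − (+2.064e-04/-9.100e-01) = 88.684752
iter 4: u=1.068504  f(a)=+8.504e-10  f'(a)=-9.100e-01  a ← 88.684752 − (+8.504e-10/-9.100e-01) = 88.684752
iter 5: u=1.068504  f(a)=-2.842e-14  f'(a)=-9.100e-01  a ← 88.684752 − (-2.842e-14/-9.100e-01) = 88.684752
converged: |Δa| < 1e-12 after 5 iterations
sag = a·(cosh(S/(2a)) − 1) = 88.684752·(cosh(1.068504) − 1) = 55.629419
T_max/T_min = cosh(S/(2a)) = 1.627272

a=88.685 sag=55.629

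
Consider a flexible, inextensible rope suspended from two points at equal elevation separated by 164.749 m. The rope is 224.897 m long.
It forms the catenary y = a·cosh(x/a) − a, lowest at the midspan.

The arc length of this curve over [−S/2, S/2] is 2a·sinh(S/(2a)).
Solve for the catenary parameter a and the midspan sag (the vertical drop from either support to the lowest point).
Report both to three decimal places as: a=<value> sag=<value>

a=58.480 sag=68.266

seed: a₀ = √(S³/(24(L−S))) = √(164.749³/(24·60.148)) = 55.656766
iter 1: u=1.480045  f(a)=+6.942e+00  f'(a)=-2.673e+00  a ← 55.656766 − (+6.942e+00/-2.673e+00) = 58.253452
iter 2: u=1.414071  f(a)=+5.154e-01  f'(a)=-2.290e+00  a ← 58.253452 − (+5.154e-01/-2.290e+00) = 58.478523
iter 3: u=1.408628  f(a)=+3.344e-03  f'(a)=-2.260e+00  a ← 58.478523 − (+3.344e-03/-2.260e+00) = 58.480002
iter 4: u=1.408593  f(a)=+1.428e-07  f'(a)=-2.260e+00  a ← 58.480002 − (+1.428e-07/-2.260e+00) = 58.480003
iter 5: u=1.408593  f(a)=+0.000e+00  f'(a)=-2.260e+00  a ← 58.480003 − (+0.000e+00/-2.260e+00) = 58.480003
converged: |Δa| < 1e-12 after 5 iterations
sag = a·(cosh(S/(2a)) − 1) = 58.480003·(cosh(1.408593) − 1) = 68.266105
T_max/T_min = cosh(S/(2a)) = 2.167341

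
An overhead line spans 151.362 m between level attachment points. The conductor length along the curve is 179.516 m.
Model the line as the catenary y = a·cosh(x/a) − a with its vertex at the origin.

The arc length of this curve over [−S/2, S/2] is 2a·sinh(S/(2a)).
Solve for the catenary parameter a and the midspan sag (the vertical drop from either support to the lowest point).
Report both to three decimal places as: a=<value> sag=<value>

seed: a₀ = √(S³/(24(L−S))) = √(151.362³/(24·28.154)) = 71.639016
iter 1: u=1.056422  f(a)=+1.613e+00  f'(a)=-8.773e-01  a ← 71.639016 − (+1.613e+00/-8.773e-01) = 73.478133
iter 2: u=1.029980  f(a)=+6.422e-02  f'(a)=-8.087e-01  a ← 73.478133 − (+6.422e-02/-8.087e-01) = 73.557542
iter 3: u=1.028868  f(a)=+1.111e-04  f'(a)=-8.059e-01  a ← 73.557542 − (+1.111e-04/-8.059e-01) = 73.557680
iter 4: u=1.028866  f(a)=+3.336e-10  f'(a)=-8.059e-01  a ← 73.557680 − (+3.336e-10/-8.059e-01) = 73.557680
iter 5: u=1.028866  f(a)=+0.000e+00  f'(a)=-8.059e-01  a ← 73.557680 − (+0.000e+00/-8.059e-01) = 73.557680
converged: |Δa| < 1e-12 after 5 iterations
sag = a·(cosh(S/(2a)) − 1) = 73.557680·(cosh(1.028866) − 1) = 42.490719
T_max/T_min = cosh(S/(2a)) = 1.577652

a=73.558 sag=42.491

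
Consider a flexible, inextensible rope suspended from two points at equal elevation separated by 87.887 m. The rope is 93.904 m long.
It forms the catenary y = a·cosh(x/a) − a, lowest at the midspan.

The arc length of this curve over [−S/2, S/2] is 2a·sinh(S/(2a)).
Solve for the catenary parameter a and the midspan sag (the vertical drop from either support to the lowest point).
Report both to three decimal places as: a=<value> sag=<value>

a=69.256 sag=14.415

seed: a₀ = √(S³/(24(L−S))) = √(87.887³/(24·6.017)) = 68.563240
iter 1: u=0.640919  f(a)=+1.248e-01  f'(a)=-1.828e-01  a ← 68.563240 − (+1.248e-01/-1.828e-01) = 69.245819
iter 2: u=0.634601  f(a)=+1.888e-03  f'(a)=-1.773e-01  a ← 69.245819 − (+1.888e-03/-1.773e-01) = 69.256466
iter 3: u=0.634504  f(a)=+4.470e-07  f'(a)=-1.773e-01  a ← 69.256466 − (+4.470e-07/-1.773e-01) = 69.256468
iter 4: u=0.634504  f(a)=+4.263e-14  f'(a)=-1.773e-01  a ← 69.256468 − (+4.263e-14/-1.773e-01) = 69.256468
converged: |Δa| < 1e-12 after 4 iterations
sag = a·(cosh(S/(2a)) − 1) = 69.256468·(cosh(0.634504) − 1) = 14.415204
T_max/T_min = cosh(S/(2a)) = 1.208142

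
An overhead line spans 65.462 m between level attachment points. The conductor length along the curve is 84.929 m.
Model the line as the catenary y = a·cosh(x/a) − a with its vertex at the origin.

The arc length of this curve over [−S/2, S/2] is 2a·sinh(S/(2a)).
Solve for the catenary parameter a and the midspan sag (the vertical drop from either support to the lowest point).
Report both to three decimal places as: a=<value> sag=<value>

a=25.529 sag=24.018

seed: a₀ = √(S³/(24(L−S))) = √(65.462³/(24·19.467)) = 24.503537
iter 1: u=1.335766  f(a)=+1.812e+00  f'(a)=-1.891e+00  a ← 24.503537 − (+1.812e+00/-1.891e+00) = 25.461902
iter 2: u=1.285489  f(a)=+1.118e-01  f'(a)=-1.664e+00  a ← 25.461902 − (+1.118e-01/-1.664e+00) = 25.529043
iter 3: u=1.282108  f(a)=+4.866e-04  f'(a)=-1.650e+00  a ← 25.529043 − (+4.866e-04/-1.650e+00) = 25.529338
iter 4: u=1.282094  f(a)=+9.317e-09  f'(a)=-1.650e+00  a ← 25.529338 − (+9.317e-09/-1.650e+00) = 25.529338
iter 5: u=1.282094  f(a)=+1.421e-14  f'(a)=-1.650e+00  a ← 25.529338 − (+1.421e-14/-1.650e+00) = 25.529338
converged: |Δa| < 1e-12 after 5 iterations
sag = a·(cosh(S/(2a)) − 1) = 25.529338·(cosh(1.282094) − 1) = 24.018425
T_max/T_min = cosh(S/(2a)) = 1.940817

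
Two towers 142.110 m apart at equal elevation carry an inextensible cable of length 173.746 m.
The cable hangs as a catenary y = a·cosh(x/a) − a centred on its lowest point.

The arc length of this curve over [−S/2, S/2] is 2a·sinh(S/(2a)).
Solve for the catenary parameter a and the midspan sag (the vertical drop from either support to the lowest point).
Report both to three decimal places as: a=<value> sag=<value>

seed: a₀ = √(S³/(24(L−S))) = √(142.110³/(24·31.636)) = 61.480948
iter 1: u=1.155724  f(a)=+2.181e+00  f'(a)=-1.173e+00  a ← 61.480948 − (+2.181e+00/-1.173e+00) = 63.340006
iter 2: u=1.121803  f(a)=+1.028e-01  f'(a)=-1.065e+00  a ← 63.340006 − (+1.028e-01/-1.065e+00) = 63.436572
iter 3: u=1.120095  f(a)=+2.537e-04  f'(a)=-1.060e+00  a ← 63.436572 − (+2.537e-04/-1.060e+00) = 63.436811
iter 4: u=1.120091  f(a)=+1.552e-09  f'(a)=-1.060e+00  a ← 63.436811 − (+1.552e-09/-1.060e+00) = 63.436811
iter 5: u=1.120091  f(a)=+0.000e+00  f'(a)=-1.060e+00  a ← 63.436811 − (+0.000e+00/-1.060e+00) = 63.436811
converged: |Δa| < 1e-12 after 5 iterations
sag = a·(cosh(S/(2a)) − 1) = 63.436811·(cosh(1.120091) − 1) = 44.132455
T_max/T_min = cosh(S/(2a)) = 1.695692

a=63.437 sag=44.132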